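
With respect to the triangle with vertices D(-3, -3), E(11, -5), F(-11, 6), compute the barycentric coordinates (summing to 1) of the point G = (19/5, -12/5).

Signed area of the reference triangle: [DEF] = ½·((-3)·(-5−6) + 11·(6−(-3)) + (-11)·(-3−(-5))) = ½·(33 + 99 − 22) = 55.
[GEF] = ½·((19/5)·(-5−6) + 11·(6−(-12/5)) + (-11)·(-12/5−(-5))) = ½·(-209/5 + 462/5 − 143/5) = 11, so the D-coordinate is 11/55 = 1/5.
[DGF] = ½·((-3)·(-12/5−6) + (19/5)·(6−(-3)) + (-11)·(-3−(-12/5))) = ½·(126/5 + 171/5 + 33/5) = 33, so the E-coordinate is 3/5.
[DEG] = ½·((-3)·(-5−(-12/5)) + 11·(-12/5−(-3)) + (19/5)·(-3−(-5))) = ½·(39/5 + 33/5 + 38/5) = 11, so the F-coordinate is 1/5.
Check: 1/5 + 3/5 + 1/5 = 1.

(1/5, 3/5, 1/5)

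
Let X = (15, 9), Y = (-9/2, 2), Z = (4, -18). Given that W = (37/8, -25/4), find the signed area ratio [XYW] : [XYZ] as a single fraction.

1/2

[XYZ] = ½·(15·(2−(-18)) + (-9/2)·(-18−9) + 4·(9−2)) = ½·(300 + 243/2 + 28) = 899/4.
[XYW] = ½·(15·(2−(-25/4)) + (-9/2)·(-25/4−9) + (37/8)·(9−2)) = ½·(495/4 + 549/8 + 259/8) = 899/8, so the ratio is (899/8)/(899/4) = 1/2.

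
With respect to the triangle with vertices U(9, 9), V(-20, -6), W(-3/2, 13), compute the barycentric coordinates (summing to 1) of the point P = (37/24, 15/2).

Signed area of the reference triangle: [UVW] = ½·(9·(-6−13) + (-20)·(13−9) + (-3/2)·(9−(-6))) = ½·(-171 − 80 − 45/2) = -547/4.
[PVW] = ½·((37/24)·(-6−13) + (-20)·(13−(15/2)) + (-3/2)·(15/2−(-6))) = ½·(-703/24 − 110 − 81/4) = -3829/48, so the U-coordinate is (-3829/48)/(-547/4) = 7/12.
[UPW] = ½·(9·(15/2−13) + (37/24)·(13−9) + (-3/2)·(9−(15/2))) = ½·(-99/2 + 37/6 − 9/4) = -547/24, so the V-coordinate is 1/6.
[UVP] = ½·(9·(-6−(15/2)) + (-20)·(15/2−9) + (37/24)·(9−(-6))) = ½·(-243/2 + 30 + 185/8) = -547/16, so the W-coordinate is 1/4.

(7/12, 1/6, 1/4)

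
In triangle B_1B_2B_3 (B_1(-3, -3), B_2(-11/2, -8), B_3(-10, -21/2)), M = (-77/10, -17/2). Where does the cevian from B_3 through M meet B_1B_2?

(-17/4, -11/2)

Barycentric coordinates of M with respect to B_1B_2B_3: (1/5, 1/5, 3/5).
On side B_1B_2 the B_3-coordinate is zero; dropping M's B_3-weight 3/5 and renormalizing the remaining 1/5 : 1/5 gives weights 1/2, 1/2 on B_1, B_2.
N = (1/2)·(-3, -3) + (1/2)·(-11/2, -8) = (-17/4, -11/2).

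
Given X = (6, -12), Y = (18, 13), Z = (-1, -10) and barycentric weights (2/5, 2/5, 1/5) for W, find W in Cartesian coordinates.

W = (2/5)·X + (2/5)·Y + (1/5)·Z.
x-coordinate: (2/5)·6 + (2/5)·18 + (1/5)·(-1) = 47/5.
y-coordinate: (2/5)·(-12) + (2/5)·13 + (1/5)·(-10) = -8/5.

(47/5, -8/5)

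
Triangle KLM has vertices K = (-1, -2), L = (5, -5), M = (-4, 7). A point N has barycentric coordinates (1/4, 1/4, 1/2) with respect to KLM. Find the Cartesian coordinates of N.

(-1, 7/4)

N = (1/4)·K + (1/4)·L + (1/2)·M.
x-coordinate: (1/4)·(-1) + (1/4)·5 + (1/2)·(-4) = -1.
y-coordinate: (1/4)·(-2) + (1/4)·(-5) + (1/2)·7 = 7/4.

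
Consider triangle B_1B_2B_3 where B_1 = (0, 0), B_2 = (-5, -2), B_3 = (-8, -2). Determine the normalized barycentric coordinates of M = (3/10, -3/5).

(7/10, 9/10, -3/5)

Signed area of the reference triangle: [B_1B_2B_3] = ½·(0·(-2−(-2)) + (-5)·(-2−0) + (-8)·(0−(-2))) = ½·(0 + 10 − 16) = -3.
[MB_2B_3] = ½·((3/10)·(-2−(-2)) + (-5)·(-2−(-3/5)) + (-8)·(-3/5−(-2))) = ½·(0 + 7 − 56/5) = -21/10, so the B_1-coordinate is (-21/10)/(-3) = 7/10.
[B_1MB_3] = ½·(0·(-3/5−(-2)) + (3/10)·(-2−0) + (-8)·(0−(-3/5))) = ½·(0 − 3/5 − 24/5) = -27/10, so the B_2-coordinate is 9/10.
[B_1B_2M] = ½·(0·(-2−(-3/5)) + (-5)·(-3/5−0) + (3/10)·(0−(-2))) = ½·(0 + 3 + 3/5) = 9/5, so the B_3-coordinate is -3/5.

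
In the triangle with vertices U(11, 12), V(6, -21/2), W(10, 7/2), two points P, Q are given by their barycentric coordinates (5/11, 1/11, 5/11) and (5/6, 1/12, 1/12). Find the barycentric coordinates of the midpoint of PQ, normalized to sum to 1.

Since both coordinate triples sum to 1, the midpoint's barycentrics are the componentwise average.
(5/11+5/6)/2 = 85/132; similarly 23/264 and 71/264.

(85/132, 23/264, 71/264)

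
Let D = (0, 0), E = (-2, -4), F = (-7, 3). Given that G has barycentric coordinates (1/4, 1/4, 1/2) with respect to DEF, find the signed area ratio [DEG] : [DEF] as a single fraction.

1/2

The signed ratio [DEG]/[DEF] equals the barycentric coordinate of G at vertex F, which is 1/2.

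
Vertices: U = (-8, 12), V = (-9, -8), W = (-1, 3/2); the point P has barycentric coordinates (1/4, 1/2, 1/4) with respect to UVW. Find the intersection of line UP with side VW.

(-19/3, -29/6)

Line UP meets VW where the U-coordinate vanishes; zeroing P's U-weight and renormalizing leaves V, W-weights 1/2 : 1/4 → (2/3, 1/3).
So Q = (2/3)·V + (1/3)·W = (-19/3, -29/6).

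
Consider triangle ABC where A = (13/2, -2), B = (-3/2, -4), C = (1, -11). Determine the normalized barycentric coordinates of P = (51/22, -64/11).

(4/11, 3/11, 4/11)

Signed area of the reference triangle: [ABC] = ½·((13/2)·(-4−(-11)) + (-3/2)·(-11−(-2)) + 1·(-2−(-4))) = ½·(91/2 + 27/2 + 2) = 61/2.
[PBC] = ½·((51/22)·(-4−(-11)) + (-3/2)·(-11−(-64/11)) + 1·(-64/11−(-4))) = ½·(357/22 + 171/22 − 20/11) = 122/11, so the A-coordinate is (122/11)/(61/2) = 4/11.
[APC] = ½·((13/2)·(-64/11−(-11)) + (51/22)·(-11−(-2)) + 1·(-2−(-64/11))) = ½·(741/22 − 459/22 + 42/11) = 183/22, so the B-coordinate is 3/11.
[ABP] = ½·((13/2)·(-4−(-64/11)) + (-3/2)·(-64/11−(-2)) + (51/22)·(-2−(-4))) = ½·(130/11 + 63/11 + 51/11) = 122/11, so the C-coordinate is 4/11.
Check: 4/11 + 3/11 + 4/11 = 1.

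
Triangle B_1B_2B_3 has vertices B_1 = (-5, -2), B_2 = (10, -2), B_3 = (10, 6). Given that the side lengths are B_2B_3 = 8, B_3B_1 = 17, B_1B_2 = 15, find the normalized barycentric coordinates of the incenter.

The incenter has barycentric coordinates proportional to the opposite side lengths: (8 : 17 : 15).
Normalizing by 8+17+15 = 40 gives (1/5, 17/40, 3/8).

(1/5, 17/40, 3/8)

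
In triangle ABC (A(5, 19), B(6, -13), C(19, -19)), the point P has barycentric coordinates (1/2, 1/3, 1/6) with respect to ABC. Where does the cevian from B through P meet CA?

Line BP meets CA where the B-coordinate vanishes; zeroing P's B-weight and renormalizing leaves C, A-weights 1/6 : 1/2 → (1/4, 3/4).
So Q = (1/4)·C + (3/4)·A = (17/2, 19/2).

(17/2, 19/2)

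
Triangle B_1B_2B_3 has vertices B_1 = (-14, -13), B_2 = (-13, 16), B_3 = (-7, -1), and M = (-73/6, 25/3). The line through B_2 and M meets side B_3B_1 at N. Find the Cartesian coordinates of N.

Barycentric coordinates of M with respect to B_1B_2B_3: (1/6, 2/3, 1/6).
On side B_3B_1 the B_2-coordinate is zero; dropping M's B_2-weight 2/3 and renormalizing the remaining 1/6 : 1/6 gives weights 1/2, 1/2 on B_3, B_1.
N = (1/2)·(-7, -1) + (1/2)·(-14, -13) = (-21/2, -7).

(-21/2, -7)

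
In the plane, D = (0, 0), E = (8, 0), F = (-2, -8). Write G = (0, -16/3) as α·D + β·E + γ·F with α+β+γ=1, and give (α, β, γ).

Signed area of the reference triangle: [DEF] = ½·(0·(0−(-8)) + 8·(-8−0) + (-2)·(0−0)) = ½·(0 − 64 + 0) = -32.
[GEF] = ½·(0·(0−(-8)) + 8·(-8−(-16/3)) + (-2)·(-16/3−0)) = ½·(0 − 64/3 + 32/3) = -16/3, so the D-coordinate is (-16/3)/(-32) = 1/6.
[DGF] = ½·(0·(-16/3−(-8)) + 0·(-8−0) + (-2)·(0−(-16/3))) = ½·(0 + 0 − 32/3) = -16/3, so the E-coordinate is 1/6.
[DEG] = ½·(0·(0−(-16/3)) + 8·(-16/3−0) + 0·(0−0)) = ½·(0 − 128/3 + 0) = -64/3, so the F-coordinate is 2/3.
Check: 1/6 + 1/6 + 2/3 = 1.

(1/6, 1/6, 2/3)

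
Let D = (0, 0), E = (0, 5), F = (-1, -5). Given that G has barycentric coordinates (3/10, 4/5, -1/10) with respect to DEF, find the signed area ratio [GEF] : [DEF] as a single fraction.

The signed ratio [GEF]/[DEF] equals the barycentric coordinate of G at vertex D, which is 3/10.

3/10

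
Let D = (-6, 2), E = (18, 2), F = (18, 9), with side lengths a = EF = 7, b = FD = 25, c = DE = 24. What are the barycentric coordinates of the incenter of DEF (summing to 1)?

(1/8, 25/56, 3/7)

The incenter has barycentric coordinates proportional to the opposite side lengths: (7 : 25 : 24).
Normalizing by 7+25+24 = 56 gives (1/8, 25/56, 3/7).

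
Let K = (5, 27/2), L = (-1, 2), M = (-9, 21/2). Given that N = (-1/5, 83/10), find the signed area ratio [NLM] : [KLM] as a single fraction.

[KLM] = ½·(5·(2−(21/2)) + (-1)·(21/2−(27/2)) + (-9)·(27/2−2)) = ½·(-85/2 + 3 − 207/2) = -143/2.
[NLM] = ½·((-1/5)·(2−(21/2)) + (-1)·(21/2−(83/10)) + (-9)·(83/10−2)) = ½·(17/10 − 11/5 − 567/10) = -143/5, so the ratio is (-143/5)/(-143/2) = 2/5.

2/5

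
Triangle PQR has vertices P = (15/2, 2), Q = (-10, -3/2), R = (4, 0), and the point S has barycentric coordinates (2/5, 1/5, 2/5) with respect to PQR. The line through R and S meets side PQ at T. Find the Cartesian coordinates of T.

Line RS meets PQ where the R-coordinate vanishes; zeroing S's R-weight and renormalizing leaves P, Q-weights 2/5 : 1/5 → (2/3, 1/3).
So T = (2/3)·P + (1/3)·Q = (5/3, 5/6).

(5/3, 5/6)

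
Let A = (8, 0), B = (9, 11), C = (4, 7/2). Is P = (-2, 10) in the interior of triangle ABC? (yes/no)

no

Barycentric coordinates of P: (-31/19, 2/19, 48/19).
The three coordinates are negative, positive, positive; a point is interior exactly when all three are positive.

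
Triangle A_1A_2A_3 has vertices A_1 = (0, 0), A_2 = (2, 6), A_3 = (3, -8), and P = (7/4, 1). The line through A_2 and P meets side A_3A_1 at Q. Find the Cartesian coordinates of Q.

Barycentric coordinates of P with respect to A_1A_2A_3: (1/4, 1/2, 1/4).
On side A_3A_1 the A_2-coordinate is zero; dropping P's A_2-weight 1/2 and renormalizing the remaining 1/4 : 1/4 gives weights 1/2, 1/2 on A_3, A_1.
Q = (1/2)·(3, -8) + (1/2)·(0, 0) = (3/2, -4).

(3/2, -4)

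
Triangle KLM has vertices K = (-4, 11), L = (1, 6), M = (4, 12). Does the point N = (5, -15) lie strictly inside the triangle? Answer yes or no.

Barycentric coordinates of N: (-29/15, 217/45, -17/9).
The three coordinates are negative, positive, negative; a point is interior exactly when all three are positive.

no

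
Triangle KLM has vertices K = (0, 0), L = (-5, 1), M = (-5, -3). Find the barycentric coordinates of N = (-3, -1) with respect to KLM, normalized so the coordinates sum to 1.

(2/5, 1/5, 2/5)

Signed area of the reference triangle: [KLM] = ½·(0·(1−(-3)) + (-5)·(-3−0) + (-5)·(0−1)) = ½·(0 + 15 + 5) = 10.
[NLM] = ½·((-3)·(1−(-3)) + (-5)·(-3−(-1)) + (-5)·(-1−1)) = ½·(-12 + 10 + 10) = 4, so the K-coordinate is 4/10 = 2/5.
[KNM] = ½·(0·(-1−(-3)) + (-3)·(-3−0) + (-5)·(0−(-1))) = ½·(0 + 9 − 5) = 2, so the L-coordinate is 1/5.
[KLN] = ½·(0·(1−(-1)) + (-5)·(-1−0) + (-3)·(0−1)) = ½·(0 + 5 + 3) = 4, so the M-coordinate is 2/5.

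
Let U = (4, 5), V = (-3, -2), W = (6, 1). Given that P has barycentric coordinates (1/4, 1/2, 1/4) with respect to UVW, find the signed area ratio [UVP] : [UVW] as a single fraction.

The signed ratio [UVP]/[UVW] equals the barycentric coordinate of P at vertex W, which is 1/4.

1/4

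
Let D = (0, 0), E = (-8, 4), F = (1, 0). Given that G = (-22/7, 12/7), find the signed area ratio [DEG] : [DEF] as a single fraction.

[DEF] = ½·(0·(4−0) + (-8)·(0−0) + 1·(0−4)) = ½·(0 + 0 − 4) = -2.
[DEG] = ½·(0·(4−(12/7)) + (-8)·(12/7−0) + (-22/7)·(0−4)) = ½·(0 − 96/7 + 88/7) = -4/7, so the ratio is (-4/7)/(-2) = 2/7.

2/7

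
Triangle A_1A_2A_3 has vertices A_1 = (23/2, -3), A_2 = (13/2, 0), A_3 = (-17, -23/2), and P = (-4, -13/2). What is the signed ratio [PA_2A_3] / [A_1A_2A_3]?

[A_1A_2A_3] = ½·((23/2)·(0−(-23/2)) + (13/2)·(-23/2−(-3)) + (-17)·(-3−0)) = ½·(529/4 − 221/4 + 51) = 64.
[PA_2A_3] = ½·((-4)·(0−(-23/2)) + (13/2)·(-23/2−(-13/2)) + (-17)·(-13/2−0)) = ½·(-46 − 65/2 + 221/2) = 16, so the ratio is 16/64 = 1/4.

1/4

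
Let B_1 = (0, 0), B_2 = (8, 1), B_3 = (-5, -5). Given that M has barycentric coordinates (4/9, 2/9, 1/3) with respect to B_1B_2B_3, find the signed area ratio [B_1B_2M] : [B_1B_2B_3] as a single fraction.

The signed ratio [B_1B_2M]/[B_1B_2B_3] equals the barycentric coordinate of M at vertex B_3, which is 1/3.

1/3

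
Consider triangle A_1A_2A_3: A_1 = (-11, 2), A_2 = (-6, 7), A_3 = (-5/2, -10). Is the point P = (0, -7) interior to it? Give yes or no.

no

Barycentric coordinates of P: (-106/205, 111/205, 40/41).
The three coordinates are negative, positive, positive; a point is interior exactly when all three are positive.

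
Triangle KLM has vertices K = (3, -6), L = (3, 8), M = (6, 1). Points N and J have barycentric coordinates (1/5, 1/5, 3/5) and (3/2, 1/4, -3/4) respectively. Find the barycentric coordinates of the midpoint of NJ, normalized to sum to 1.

(17/20, 9/40, -3/40)

Since both coordinate triples sum to 1, the midpoint's barycentrics are the componentwise average.
(1/5+3/2)/2 = 17/20; similarly 9/40 and -3/40.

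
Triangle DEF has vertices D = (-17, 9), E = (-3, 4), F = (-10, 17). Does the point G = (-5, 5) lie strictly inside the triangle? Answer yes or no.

Barycentric coordinates of G: (19/147, 124/147, 4/147).
The three coordinates are positive, positive, positive; a point is interior exactly when all three are positive.

yes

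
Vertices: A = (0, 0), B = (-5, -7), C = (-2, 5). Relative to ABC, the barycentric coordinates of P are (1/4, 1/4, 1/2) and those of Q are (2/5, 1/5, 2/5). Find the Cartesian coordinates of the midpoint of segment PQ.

Barycentric coordinates of the midpoint are the average: (13/40, 9/40, 9/20).
Converting: (13/40)·A + (9/40)·B + (9/20)·C = (-81/40, 27/40).

(-81/40, 27/40)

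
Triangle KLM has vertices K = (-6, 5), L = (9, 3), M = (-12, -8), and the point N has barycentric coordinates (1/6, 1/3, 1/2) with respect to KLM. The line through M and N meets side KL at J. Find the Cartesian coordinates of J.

(4, 11/3)

Line MN meets KL where the M-coordinate vanishes; zeroing N's M-weight and renormalizing leaves K, L-weights 1/6 : 1/3 → (1/3, 2/3).
So J = (1/3)·K + (2/3)·L = (4, 11/3).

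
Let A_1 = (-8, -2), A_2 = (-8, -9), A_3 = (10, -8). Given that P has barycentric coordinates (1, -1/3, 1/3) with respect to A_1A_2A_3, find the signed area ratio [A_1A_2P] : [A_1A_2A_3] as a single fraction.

1/3

The signed ratio [A_1A_2P]/[A_1A_2A_3] equals the barycentric coordinate of P at vertex A_3, which is 1/3.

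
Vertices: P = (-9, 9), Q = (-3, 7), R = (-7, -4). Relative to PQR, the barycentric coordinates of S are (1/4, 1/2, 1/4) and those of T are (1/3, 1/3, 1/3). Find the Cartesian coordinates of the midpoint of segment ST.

(-71/12, 35/8)

Barycentric coordinates of the midpoint are the average: (7/24, 5/12, 7/24).
Converting: (7/24)·P + (5/12)·Q + (7/24)·R = (-71/12, 35/8).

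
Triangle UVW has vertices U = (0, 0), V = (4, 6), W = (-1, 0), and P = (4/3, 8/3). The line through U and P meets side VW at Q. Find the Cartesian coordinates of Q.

(3/2, 3)

Barycentric coordinates of P with respect to UVW: (1/9, 4/9, 4/9).
On side VW the U-coordinate is zero; dropping P's U-weight 1/9 and renormalizing the remaining 4/9 : 4/9 gives weights 1/2, 1/2 on V, W.
Q = (1/2)·(4, 6) + (1/2)·(-1, 0) = (3/2, 3).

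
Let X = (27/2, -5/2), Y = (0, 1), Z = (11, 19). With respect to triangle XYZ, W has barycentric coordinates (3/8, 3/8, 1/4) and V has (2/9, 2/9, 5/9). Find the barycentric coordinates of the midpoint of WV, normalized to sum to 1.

Since both coordinate triples sum to 1, the midpoint's barycentrics are the componentwise average.
(3/8+2/9)/2 = 43/144; similarly 43/144 and 29/72.

(43/144, 43/144, 29/72)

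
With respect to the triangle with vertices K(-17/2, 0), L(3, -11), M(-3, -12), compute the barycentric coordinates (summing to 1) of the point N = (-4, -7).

Signed area of the reference triangle: [KLM] = ½·((-17/2)·(-11−(-12)) + 3·(-12−0) + (-3)·(0−(-11))) = ½·(-17/2 − 36 − 33) = -155/4.
[NLM] = ½·((-4)·(-11−(-12)) + 3·(-12−(-7)) + (-3)·(-7−(-11))) = ½·(-4 − 15 − 12) = -31/2, so the K-coordinate is (-31/2)/(-155/4) = 2/5.
[KNM] = ½·((-17/2)·(-7−(-12)) + (-4)·(-12−0) + (-3)·(0−(-7))) = ½·(-85/2 + 48 − 21) = -31/4, so the L-coordinate is 1/5.
[KLN] = ½·((-17/2)·(-11−(-7)) + 3·(-7−0) + (-4)·(0−(-11))) = ½·(34 − 21 − 44) = -31/2, so the M-coordinate is 2/5.

(2/5, 1/5, 2/5)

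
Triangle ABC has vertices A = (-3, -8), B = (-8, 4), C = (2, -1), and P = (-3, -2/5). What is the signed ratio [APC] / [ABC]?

[ABC] = ½·((-3)·(4−(-1)) + (-8)·(-1−(-8)) + 2·(-8−4)) = ½·(-15 − 56 − 24) = -95/2.
[APC] = ½·((-3)·(-2/5−(-1)) + (-3)·(-1−(-8)) + 2·(-8−(-2/5))) = ½·(-9/5 − 21 − 76/5) = -19, so the ratio is (-19)/(-95/2) = 2/5.

2/5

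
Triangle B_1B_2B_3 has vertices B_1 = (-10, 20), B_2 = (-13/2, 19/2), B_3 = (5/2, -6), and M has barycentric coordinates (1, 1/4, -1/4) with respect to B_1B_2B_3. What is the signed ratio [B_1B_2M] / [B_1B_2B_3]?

-1/4

The signed ratio [B_1B_2M]/[B_1B_2B_3] equals the barycentric coordinate of M at vertex B_3, which is -1/4.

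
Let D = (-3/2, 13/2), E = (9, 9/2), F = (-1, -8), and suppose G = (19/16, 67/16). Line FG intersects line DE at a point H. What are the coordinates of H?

Barycentric coordinates of G with respect to DEF: (5/8, 1/4, 1/8).
On side DE the F-coordinate is zero; dropping G's F-weight 1/8 and renormalizing the remaining 5/8 : 1/4 gives weights 5/7, 2/7 on D, E.
H = (5/7)·(-3/2, 13/2) + (2/7)·(9, 9/2) = (3/2, 83/14).

(3/2, 83/14)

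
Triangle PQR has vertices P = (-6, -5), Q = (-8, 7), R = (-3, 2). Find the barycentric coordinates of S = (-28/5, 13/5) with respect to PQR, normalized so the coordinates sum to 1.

(1/5, 2/5, 2/5)

Signed area of the reference triangle: [PQR] = ½·((-6)·(7−2) + (-8)·(2−(-5)) + (-3)·(-5−7)) = ½·(-30 − 56 + 36) = -25.
[SQR] = ½·((-28/5)·(7−2) + (-8)·(2−(13/5)) + (-3)·(13/5−7)) = ½·(-28 + 24/5 + 66/5) = -5, so the P-coordinate is (-5)/(-25) = 1/5.
[PSR] = ½·((-6)·(13/5−2) + (-28/5)·(2−(-5)) + (-3)·(-5−(13/5))) = ½·(-18/5 − 196/5 + 114/5) = -10, so the Q-coordinate is 2/5.
[PQS] = ½·((-6)·(7−(13/5)) + (-8)·(13/5−(-5)) + (-28/5)·(-5−7)) = ½·(-132/5 − 304/5 + 336/5) = -10, so the R-coordinate is 2/5.
Check: 1/5 + 2/5 + 2/5 = 1.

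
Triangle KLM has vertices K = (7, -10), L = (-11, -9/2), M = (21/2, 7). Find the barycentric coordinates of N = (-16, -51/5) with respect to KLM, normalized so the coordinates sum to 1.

Signed area of the reference triangle: [KLM] = ½·(7·(-9/2−7) + (-11)·(7−(-10)) + (21/2)·(-10−(-9/2))) = ½·(-161/2 − 187 − 231/4) = -1301/8.
[NLM] = ½·((-16)·(-9/2−7) + (-11)·(7−(-51/5)) + (21/2)·(-51/5−(-9/2))) = ½·(184 − 946/5 − 1197/20) = -1301/40, so the K-coordinate is (-1301/40)/(-1301/8) = 1/5.
[KNM] = ½·(7·(-51/5−7) + (-16)·(7−(-10)) + (21/2)·(-10−(-51/5))) = ½·(-602/5 − 272 + 21/10) = -3903/20, so the L-coordinate is 6/5.
[KLN] = ½·(7·(-9/2−(-51/5)) + (-11)·(-51/5−(-10)) + (-16)·(-10−(-9/2))) = ½·(399/10 + 11/5 + 88) = 1301/20, so the M-coordinate is -2/5.
Check: 1/5 + 6/5 − 2/5 = 1.

(1/5, 6/5, -2/5)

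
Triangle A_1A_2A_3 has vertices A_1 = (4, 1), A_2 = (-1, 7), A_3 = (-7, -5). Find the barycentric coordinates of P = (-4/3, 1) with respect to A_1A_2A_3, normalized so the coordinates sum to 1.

Signed area of the reference triangle: [A_1A_2A_3] = ½·(4·(7−(-5)) + (-1)·(-5−1) + (-7)·(1−7)) = ½·(48 + 6 + 42) = 48.
[PA_2A_3] = ½·((-4/3)·(7−(-5)) + (-1)·(-5−1) + (-7)·(1−7)) = ½·(-16 + 6 + 42) = 16, so the A_1-coordinate is 16/48 = 1/3.
[A_1PA_3] = ½·(4·(1−(-5)) + (-4/3)·(-5−1) + (-7)·(1−1)) = ½·(24 + 8 + 0) = 16, so the A_2-coordinate is 1/3.
[A_1A_2P] = ½·(4·(7−1) + (-1)·(1−1) + (-4/3)·(1−7)) = ½·(24 + 0 + 8) = 16, so the A_3-coordinate is 1/3.
Check: 1/3 + 1/3 + 1/3 = 1.

(1/3, 1/3, 1/3)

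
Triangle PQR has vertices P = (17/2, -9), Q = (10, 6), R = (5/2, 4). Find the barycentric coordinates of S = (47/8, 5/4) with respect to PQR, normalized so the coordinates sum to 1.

Signed area of the reference triangle: [PQR] = ½·((17/2)·(6−4) + 10·(4−(-9)) + (5/2)·(-9−6)) = ½·(17 + 130 − 75/2) = 219/4.
[SQR] = ½·((47/8)·(6−4) + 10·(4−(5/4)) + (5/2)·(5/4−6)) = ½·(47/4 + 55/2 − 95/8) = 219/16, so the P-coordinate is (219/16)/(219/4) = 1/4.
[PSR] = ½·((17/2)·(5/4−4) + (47/8)·(4−(-9)) + (5/2)·(-9−(5/4))) = ½·(-187/8 + 611/8 − 205/8) = 219/16, so the Q-coordinate is 1/4.
[PQS] = ½·((17/2)·(6−(5/4)) + 10·(5/4−(-9)) + (47/8)·(-9−6)) = ½·(323/8 + 205/2 − 705/8) = 219/8, so the R-coordinate is 1/2.

(1/4, 1/4, 1/2)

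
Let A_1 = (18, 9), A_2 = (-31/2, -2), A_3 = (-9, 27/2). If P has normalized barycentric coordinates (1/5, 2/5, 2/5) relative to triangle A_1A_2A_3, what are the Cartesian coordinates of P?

(-31/5, 32/5)

P = (1/5)·A_1 + (2/5)·A_2 + (2/5)·A_3.
x-coordinate: (1/5)·18 + (2/5)·(-31/2) + (2/5)·(-9) = -31/5.
y-coordinate: (1/5)·9 + (2/5)·(-2) + (2/5)·(27/2) = 32/5.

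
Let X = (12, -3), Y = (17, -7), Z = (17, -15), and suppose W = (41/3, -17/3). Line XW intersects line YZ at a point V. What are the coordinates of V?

(17, -11)

Barycentric coordinates of W with respect to XYZ: (2/3, 1/6, 1/6).
On side YZ the X-coordinate is zero; dropping W's X-weight 2/3 and renormalizing the remaining 1/6 : 1/6 gives weights 1/2, 1/2 on Y, Z.
V = (1/2)·(17, -7) + (1/2)·(17, -15) = (17, -11).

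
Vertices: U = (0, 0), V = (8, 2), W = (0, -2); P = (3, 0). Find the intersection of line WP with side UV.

(24/5, 6/5)

Barycentric coordinates of P with respect to UVW: (1/4, 3/8, 3/8).
On side UV the W-coordinate is zero; dropping P's W-weight 3/8 and renormalizing the remaining 1/4 : 3/8 gives weights 2/5, 3/5 on U, V.
Q = (2/5)·(0, 0) + (3/5)·(8, 2) = (24/5, 6/5).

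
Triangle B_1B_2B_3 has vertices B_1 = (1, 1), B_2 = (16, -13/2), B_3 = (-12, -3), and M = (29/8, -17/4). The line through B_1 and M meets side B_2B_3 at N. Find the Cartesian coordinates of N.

(4, -5)

Barycentric coordinates of M with respect to B_1B_2B_3: (1/8, 1/2, 3/8).
On side B_2B_3 the B_1-coordinate is zero; dropping M's B_1-weight 1/8 and renormalizing the remaining 1/2 : 3/8 gives weights 4/7, 3/7 on B_2, B_3.
N = (4/7)·(16, -13/2) + (3/7)·(-12, -3) = (4, -5).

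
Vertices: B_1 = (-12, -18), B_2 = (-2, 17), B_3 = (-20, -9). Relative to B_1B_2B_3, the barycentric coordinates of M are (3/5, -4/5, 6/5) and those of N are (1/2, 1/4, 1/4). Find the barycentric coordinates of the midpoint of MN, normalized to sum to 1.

Since both coordinate triples sum to 1, the midpoint's barycentrics are the componentwise average.
(3/5+1/2)/2 = 11/20; similarly -11/40 and 29/40.

(11/20, -11/40, 29/40)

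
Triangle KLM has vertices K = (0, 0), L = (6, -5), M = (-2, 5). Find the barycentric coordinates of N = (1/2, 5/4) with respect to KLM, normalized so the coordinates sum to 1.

Signed area of the reference triangle: [KLM] = ½·(0·(-5−5) + 6·(5−0) + (-2)·(0−(-5))) = ½·(0 + 30 − 10) = 10.
[NLM] = ½·((1/2)·(-5−5) + 6·(5−(5/4)) + (-2)·(5/4−(-5))) = ½·(-5 + 45/2 − 25/2) = 5/2, so the K-coordinate is (5/2)/10 = 1/4.
[KNM] = ½·(0·(5/4−5) + (1/2)·(5−0) + (-2)·(0−(5/4))) = ½·(0 + 5/2 + 5/2) = 5/2, so the L-coordinate is 1/4.
[KLN] = ½·(0·(-5−(5/4)) + 6·(5/4−0) + (1/2)·(0−(-5))) = ½·(0 + 15/2 + 5/2) = 5, so the M-coordinate is 1/2.

(1/4, 1/4, 1/2)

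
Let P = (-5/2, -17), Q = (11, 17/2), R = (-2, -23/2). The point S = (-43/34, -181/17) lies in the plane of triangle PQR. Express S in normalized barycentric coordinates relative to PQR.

(1/17, 1/17, 15/17)

Signed area of the reference triangle: [PQR] = ½·((-5/2)·(17/2−(-23/2)) + 11·(-23/2−(-17)) + (-2)·(-17−(17/2))) = ½·(-50 + 121/2 + 51) = 123/4.
[SQR] = ½·((-43/34)·(17/2−(-23/2)) + 11·(-23/2−(-181/17)) + (-2)·(-181/17−(17/2))) = ½·(-430/17 − 319/34 + 651/17) = 123/68, so the P-coordinate is (123/68)/(123/4) = 1/17.
[PSR] = ½·((-5/2)·(-181/17−(-23/2)) + (-43/34)·(-23/2−(-17)) + (-2)·(-17−(-181/17))) = ½·(-145/68 − 473/68 + 216/17) = 123/68, so the Q-coordinate is 1/17.
[PQS] = ½·((-5/2)·(17/2−(-181/17)) + 11·(-181/17−(-17)) + (-43/34)·(-17−(17/2))) = ½·(-3255/68 + 1188/17 + 129/4) = 1845/68, so the R-coordinate is 15/17.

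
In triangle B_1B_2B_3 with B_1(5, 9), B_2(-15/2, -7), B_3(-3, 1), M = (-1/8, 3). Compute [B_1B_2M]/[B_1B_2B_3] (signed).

1/4

[B_1B_2B_3] = ½·(5·(-7−1) + (-15/2)·(1−9) + (-3)·(9−(-7))) = ½·(-40 + 60 − 48) = -14.
[B_1B_2M] = ½·(5·(-7−3) + (-15/2)·(3−9) + (-1/8)·(9−(-7))) = ½·(-50 + 45 − 2) = -7/2, so the ratio is (-7/2)/(-14) = 1/4.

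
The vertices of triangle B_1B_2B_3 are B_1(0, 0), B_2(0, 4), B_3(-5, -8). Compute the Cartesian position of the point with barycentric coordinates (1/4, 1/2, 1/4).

M = (1/4)·B_1 + (1/2)·B_2 + (1/4)·B_3.
x-coordinate: (1/4)·0 + (1/2)·0 + (1/4)·(-5) = -5/4.
y-coordinate: (1/4)·0 + (1/2)·4 + (1/4)·(-8) = 0.

(-5/4, 0)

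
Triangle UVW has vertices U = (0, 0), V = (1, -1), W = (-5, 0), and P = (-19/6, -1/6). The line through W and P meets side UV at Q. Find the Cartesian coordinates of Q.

Barycentric coordinates of P with respect to UVW: (1/6, 1/6, 2/3).
On side UV the W-coordinate is zero; dropping P's W-weight 2/3 and renormalizing the remaining 1/6 : 1/6 gives weights 1/2, 1/2 on U, V.
Q = (1/2)·(0, 0) + (1/2)·(1, -1) = (1/2, -1/2).

(1/2, -1/2)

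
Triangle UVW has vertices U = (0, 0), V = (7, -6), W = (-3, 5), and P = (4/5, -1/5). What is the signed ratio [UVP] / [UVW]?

1/5

[UVW] = ½·(0·(-6−5) + 7·(5−0) + (-3)·(0−(-6))) = ½·(0 + 35 − 18) = 17/2.
[UVP] = ½·(0·(-6−(-1/5)) + 7·(-1/5−0) + (4/5)·(0−(-6))) = ½·(0 − 7/5 + 24/5) = 17/10, so the ratio is (17/10)/(17/2) = 1/5.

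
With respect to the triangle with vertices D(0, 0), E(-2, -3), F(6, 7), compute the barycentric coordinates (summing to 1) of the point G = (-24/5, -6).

Signed area of the reference triangle: [DEF] = ½·(0·(-3−7) + (-2)·(7−0) + 6·(0−(-3))) = ½·(0 − 14 + 18) = 2.
[GEF] = ½·((-24/5)·(-3−7) + (-2)·(7−(-6)) + 6·(-6−(-3))) = ½·(48 − 26 − 18) = 2, so the D-coordinate is 2/2 = 1.
[DGF] = ½·(0·(-6−7) + (-24/5)·(7−0) + 6·(0−(-6))) = ½·(0 − 168/5 + 36) = 6/5, so the E-coordinate is 3/5.
[DEG] = ½·(0·(-3−(-6)) + (-2)·(-6−0) + (-24/5)·(0−(-3))) = ½·(0 + 12 − 72/5) = -6/5, so the F-coordinate is -3/5.

(1, 3/5, -3/5)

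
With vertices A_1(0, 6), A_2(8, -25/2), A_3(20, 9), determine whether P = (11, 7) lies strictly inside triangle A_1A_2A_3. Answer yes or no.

yes

Barycentric coordinates of P: (339/788, 13/394, 423/788).
The three coordinates are positive, positive, positive; a point is interior exactly when all three are positive.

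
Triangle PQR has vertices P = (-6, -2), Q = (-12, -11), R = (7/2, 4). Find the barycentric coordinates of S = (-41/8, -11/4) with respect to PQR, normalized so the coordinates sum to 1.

Signed area of the reference triangle: [PQR] = ½·((-6)·(-11−4) + (-12)·(4−(-2)) + (7/2)·(-2−(-11))) = ½·(90 − 72 + 63/2) = 99/4.
[SQR] = ½·((-41/8)·(-11−4) + (-12)·(4−(-11/4)) + (7/2)·(-11/4−(-11))) = ½·(615/8 − 81 + 231/8) = 99/8, so the P-coordinate is (99/8)/(99/4) = 1/2.
[PSR] = ½·((-6)·(-11/4−4) + (-41/8)·(4−(-2)) + (7/2)·(-2−(-11/4))) = ½·(81/2 − 123/4 + 21/8) = 99/16, so the Q-coordinate is 1/4.
[PQS] = ½·((-6)·(-11−(-11/4)) + (-12)·(-11/4−(-2)) + (-41/8)·(-2−(-11))) = ½·(99/2 + 9 − 369/8) = 99/16, so the R-coordinate is 1/4.
Check: 1/2 + 1/4 + 1/4 = 1.

(1/2, 1/4, 1/4)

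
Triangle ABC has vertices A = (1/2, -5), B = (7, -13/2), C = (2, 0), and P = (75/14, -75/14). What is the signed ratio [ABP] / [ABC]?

[ABC] = ½·((1/2)·(-13/2−0) + 7·(0−(-5)) + 2·(-5−(-13/2))) = ½·(-13/4 + 35 + 3) = 139/8.
[ABP] = ½·((1/2)·(-13/2−(-75/14)) + 7·(-75/14−(-5)) + (75/14)·(-5−(-13/2))) = ½·(-4/7 − 5/2 + 225/28) = 139/56, so the ratio is (139/56)/(139/8) = 1/7.

1/7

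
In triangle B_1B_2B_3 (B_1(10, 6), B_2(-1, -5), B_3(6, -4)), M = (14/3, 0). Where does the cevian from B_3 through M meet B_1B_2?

Barycentric coordinates of M with respect to B_1B_2B_3: (4/9, 4/9, 1/9).
On side B_1B_2 the B_3-coordinate is zero; dropping M's B_3-weight 1/9 and renormalizing the remaining 4/9 : 4/9 gives weights 1/2, 1/2 on B_1, B_2.
N = (1/2)·(10, 6) + (1/2)·(-1, -5) = (9/2, 1/2).

(9/2, 1/2)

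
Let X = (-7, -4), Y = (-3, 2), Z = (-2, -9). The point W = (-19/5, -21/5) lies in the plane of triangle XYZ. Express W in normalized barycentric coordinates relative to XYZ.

(3/10, 3/10, 2/5)

Signed area of the reference triangle: [XYZ] = ½·((-7)·(2−(-9)) + (-3)·(-9−(-4)) + (-2)·(-4−2)) = ½·(-77 + 15 + 12) = -25.
[WYZ] = ½·((-19/5)·(2−(-9)) + (-3)·(-9−(-21/5)) + (-2)·(-21/5−2)) = ½·(-209/5 + 72/5 + 62/5) = -15/2, so the X-coordinate is (-15/2)/(-25) = 3/10.
[XWZ] = ½·((-7)·(-21/5−(-9)) + (-19/5)·(-9−(-4)) + (-2)·(-4−(-21/5))) = ½·(-168/5 + 19 − 2/5) = -15/2, so the Y-coordinate is 3/10.
[XYW] = ½·((-7)·(2−(-21/5)) + (-3)·(-21/5−(-4)) + (-19/5)·(-4−2)) = ½·(-217/5 + 3/5 + 114/5) = -10, so the Z-coordinate is 2/5.
Check: 3/10 + 3/10 + 2/5 = 1.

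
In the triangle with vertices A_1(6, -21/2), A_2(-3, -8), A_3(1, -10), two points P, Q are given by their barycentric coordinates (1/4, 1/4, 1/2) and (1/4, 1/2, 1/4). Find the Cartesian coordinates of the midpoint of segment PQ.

(3/4, -75/8)

Barycentric coordinates of the midpoint are the average: (1/4, 3/8, 3/8).
Converting: (1/4)·A_1 + (3/8)·A_2 + (3/8)·A_3 = (3/4, -75/8).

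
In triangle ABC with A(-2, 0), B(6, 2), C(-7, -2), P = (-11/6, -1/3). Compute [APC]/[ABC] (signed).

1/3

[ABC] = ½·((-2)·(2−(-2)) + 6·(-2−0) + (-7)·(0−2)) = ½·(-8 − 12 + 14) = -3.
[APC] = ½·((-2)·(-1/3−(-2)) + (-11/6)·(-2−0) + (-7)·(0−(-1/3))) = ½·(-10/3 + 11/3 − 7/3) = -1, so the ratio is (-1)/(-3) = 1/3.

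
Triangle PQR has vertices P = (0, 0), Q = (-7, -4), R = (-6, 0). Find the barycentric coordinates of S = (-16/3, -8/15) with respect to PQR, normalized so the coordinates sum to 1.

(2/15, 2/15, 11/15)

Signed area of the reference triangle: [PQR] = ½·(0·(-4−0) + (-7)·(0−0) + (-6)·(0−(-4))) = ½·(0 + 0 − 24) = -12.
[SQR] = ½·((-16/3)·(-4−0) + (-7)·(0−(-8/15)) + (-6)·(-8/15−(-4))) = ½·(64/3 − 56/15 − 104/5) = -8/5, so the P-coordinate is (-8/5)/(-12) = 2/15.
[PSR] = ½·(0·(-8/15−0) + (-16/3)·(0−0) + (-6)·(0−(-8/15))) = ½·(0 + 0 − 16/5) = -8/5, so the Q-coordinate is 2/15.
[PQS] = ½·(0·(-4−(-8/15)) + (-7)·(-8/15−0) + (-16/3)·(0−(-4))) = ½·(0 + 56/15 − 64/3) = -44/5, so the R-coordinate is 11/15.
Check: 2/15 + 2/15 + 11/15 = 1.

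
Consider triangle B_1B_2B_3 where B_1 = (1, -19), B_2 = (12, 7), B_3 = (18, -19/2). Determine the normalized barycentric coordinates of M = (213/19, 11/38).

(3/19, 13/19, 3/19)

Signed area of the reference triangle: [B_1B_2B_3] = ½·(1·(7−(-19/2)) + 12·(-19/2−(-19)) + 18·(-19−7)) = ½·(33/2 + 114 − 468) = -675/4.
[MB_2B_3] = ½·((213/19)·(7−(-19/2)) + 12·(-19/2−(11/38)) + 18·(11/38−7)) = ½·(7029/38 − 2232/19 − 2295/19) = -2025/76, so the B_1-coordinate is (-2025/76)/(-675/4) = 3/19.
[B_1MB_3] = ½·(1·(11/38−(-19/2)) + (213/19)·(-19/2−(-19)) + 18·(-19−(11/38))) = ½·(186/19 + 213/2 − 6597/19) = -8775/76, so the B_2-coordinate is 13/19.
[B_1B_2M] = ½·(1·(7−(11/38)) + 12·(11/38−(-19)) + (213/19)·(-19−7)) = ½·(255/38 + 4398/19 − 5538/19) = -2025/76, so the B_3-coordinate is 3/19.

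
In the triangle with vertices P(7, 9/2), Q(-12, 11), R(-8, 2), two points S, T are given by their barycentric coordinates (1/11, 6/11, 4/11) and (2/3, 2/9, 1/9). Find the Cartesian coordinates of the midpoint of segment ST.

(-763/198, 845/132)

Barycentric coordinates of the midpoint are the average: (25/66, 38/99, 47/198).
Converting: (25/66)·P + (38/99)·Q + (47/198)·R = (-763/198, 845/132).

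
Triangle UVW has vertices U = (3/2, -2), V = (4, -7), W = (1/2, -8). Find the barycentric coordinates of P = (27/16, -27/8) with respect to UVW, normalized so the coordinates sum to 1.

(3/4, 1/8, 1/8)

Signed area of the reference triangle: [UVW] = ½·((3/2)·(-7−(-8)) + 4·(-8−(-2)) + (1/2)·(-2−(-7))) = ½·(3/2 − 24 + 5/2) = -10.
[PVW] = ½·((27/16)·(-7−(-8)) + 4·(-8−(-27/8)) + (1/2)·(-27/8−(-7))) = ½·(27/16 − 37/2 + 29/16) = -15/2, so the U-coordinate is (-15/2)/(-10) = 3/4.
[UPW] = ½·((3/2)·(-27/8−(-8)) + (27/16)·(-8−(-2)) + (1/2)·(-2−(-27/8))) = ½·(111/16 − 81/8 + 11/16) = -5/4, so the V-coordinate is 1/8.
[UVP] = ½·((3/2)·(-7−(-27/8)) + 4·(-27/8−(-2)) + (27/16)·(-2−(-7))) = ½·(-87/16 − 11/2 + 135/16) = -5/4, so the W-coordinate is 1/8.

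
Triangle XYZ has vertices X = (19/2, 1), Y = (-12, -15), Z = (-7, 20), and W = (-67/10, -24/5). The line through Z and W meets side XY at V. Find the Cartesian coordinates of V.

Barycentric coordinates of W with respect to XYZ: (1/5, 3/5, 1/5).
On side XY the Z-coordinate is zero; dropping W's Z-weight 1/5 and renormalizing the remaining 1/5 : 3/5 gives weights 1/4, 3/4 on X, Y.
V = (1/4)·(19/2, 1) + (3/4)·(-12, -15) = (-53/8, -11).

(-53/8, -11)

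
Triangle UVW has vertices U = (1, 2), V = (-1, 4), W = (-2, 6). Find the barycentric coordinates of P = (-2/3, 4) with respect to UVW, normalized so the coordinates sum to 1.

(1/3, 1/3, 1/3)

Signed area of the reference triangle: [UVW] = ½·(1·(4−6) + (-1)·(6−2) + (-2)·(2−4)) = ½·(-2 − 4 + 4) = -1.
[PVW] = ½·((-2/3)·(4−6) + (-1)·(6−4) + (-2)·(4−4)) = ½·(4/3 − 2 + 0) = -1/3, so the U-coordinate is (-1/3)/(-1) = 1/3.
[UPW] = ½·(1·(4−6) + (-2/3)·(6−2) + (-2)·(2−4)) = ½·(-2 − 8/3 + 4) = -1/3, so the V-coordinate is 1/3.
[UVP] = ½·(1·(4−4) + (-1)·(4−2) + (-2/3)·(2−4)) = ½·(0 − 2 + 4/3) = -1/3, so the W-coordinate is 1/3.
Check: 1/3 + 1/3 + 1/3 = 1.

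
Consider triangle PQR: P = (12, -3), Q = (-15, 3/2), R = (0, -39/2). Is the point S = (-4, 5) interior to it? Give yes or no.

no

Barycentric coordinates of S: (21/37, 80/111, -32/111).
The three coordinates are positive, positive, negative; a point is interior exactly when all three are positive.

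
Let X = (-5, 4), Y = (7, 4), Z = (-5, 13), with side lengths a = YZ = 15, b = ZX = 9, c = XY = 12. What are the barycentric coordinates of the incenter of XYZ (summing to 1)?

(5/12, 1/4, 1/3)

The incenter has barycentric coordinates proportional to the opposite side lengths: (15 : 9 : 12).
Normalizing by 15+9+12 = 36 gives (5/12, 1/4, 1/3).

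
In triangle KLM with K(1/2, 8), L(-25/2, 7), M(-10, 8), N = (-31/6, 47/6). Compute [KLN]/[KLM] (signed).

1/3

[KLM] = ½·((1/2)·(7−8) + (-25/2)·(8−8) + (-10)·(8−7)) = ½·(-1/2 + 0 − 10) = -21/4.
[KLN] = ½·((1/2)·(7−(47/6)) + (-25/2)·(47/6−8) + (-31/6)·(8−7)) = ½·(-5/12 + 25/12 − 31/6) = -7/4, so the ratio is (-7/4)/(-21/4) = 1/3.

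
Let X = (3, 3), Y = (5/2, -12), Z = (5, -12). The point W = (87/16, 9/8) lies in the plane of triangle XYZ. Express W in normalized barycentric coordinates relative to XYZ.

Signed area of the reference triangle: [XYZ] = ½·(3·(-12−(-12)) + (5/2)·(-12−3) + 5·(3−(-12))) = ½·(0 − 75/2 + 75) = 75/4.
[WYZ] = ½·((87/16)·(-12−(-12)) + (5/2)·(-12−(9/8)) + 5·(9/8−(-12))) = ½·(0 − 525/16 + 525/8) = 525/32, so the X-coordinate is (525/32)/(75/4) = 7/8.
[XWZ] = ½·(3·(9/8−(-12)) + (87/16)·(-12−3) + 5·(3−(9/8))) = ½·(315/8 − 1305/16 + 75/8) = -525/32, so the Y-coordinate is -7/8.
[XYW] = ½·(3·(-12−(9/8)) + (5/2)·(9/8−3) + (87/16)·(3−(-12))) = ½·(-315/8 − 75/16 + 1305/16) = 75/4, so the Z-coordinate is 1.
Check: 7/8 − 7/8 + 1 = 1.

(7/8, -7/8, 1)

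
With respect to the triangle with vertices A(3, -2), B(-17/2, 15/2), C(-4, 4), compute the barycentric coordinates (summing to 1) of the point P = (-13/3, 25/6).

Signed area of the reference triangle: [ABC] = ½·(3·(15/2−4) + (-17/2)·(4−(-2)) + (-4)·(-2−(15/2))) = ½·(21/2 − 51 + 38) = -5/4.
[PBC] = ½·((-13/3)·(15/2−4) + (-17/2)·(4−(25/6)) + (-4)·(25/6−(15/2))) = ½·(-91/6 + 17/12 + 40/3) = -5/24, so the A-coordinate is (-5/24)/(-5/4) = 1/6.
[APC] = ½·(3·(25/6−4) + (-13/3)·(4−(-2)) + (-4)·(-2−(25/6))) = ½·(1/2 − 26 + 74/3) = -5/12, so the B-coordinate is 1/3.
[ABP] = ½·(3·(15/2−(25/6)) + (-17/2)·(25/6−(-2)) + (-13/3)·(-2−(15/2))) = ½·(10 − 629/12 + 247/6) = -5/8, so the C-coordinate is 1/2.

(1/6, 1/3, 1/2)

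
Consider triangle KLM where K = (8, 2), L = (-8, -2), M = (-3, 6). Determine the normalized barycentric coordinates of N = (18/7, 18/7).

(4/7, 1/7, 2/7)

Signed area of the reference triangle: [KLM] = ½·(8·(-2−6) + (-8)·(6−2) + (-3)·(2−(-2))) = ½·(-64 − 32 − 12) = -54.
[NLM] = ½·((18/7)·(-2−6) + (-8)·(6−(18/7)) + (-3)·(18/7−(-2))) = ½·(-144/7 − 192/7 − 96/7) = -216/7, so the K-coordinate is (-216/7)/(-54) = 4/7.
[KNM] = ½·(8·(18/7−6) + (18/7)·(6−2) + (-3)·(2−(18/7))) = ½·(-192/7 + 72/7 + 12/7) = -54/7, so the L-coordinate is 1/7.
[KLN] = ½·(8·(-2−(18/7)) + (-8)·(18/7−2) + (18/7)·(2−(-2))) = ½·(-256/7 − 32/7 + 72/7) = -108/7, so the M-coordinate is 2/7.
Check: 4/7 + 1/7 + 2/7 = 1.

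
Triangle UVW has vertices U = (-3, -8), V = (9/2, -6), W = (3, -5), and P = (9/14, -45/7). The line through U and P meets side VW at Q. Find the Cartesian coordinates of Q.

(27/8, -21/4)

Barycentric coordinates of P with respect to UVW: (3/7, 1/7, 3/7).
On side VW the U-coordinate is zero; dropping P's U-weight 3/7 and renormalizing the remaining 1/7 : 3/7 gives weights 1/4, 3/4 on V, W.
Q = (1/4)·(9/2, -6) + (3/4)·(3, -5) = (27/8, -21/4).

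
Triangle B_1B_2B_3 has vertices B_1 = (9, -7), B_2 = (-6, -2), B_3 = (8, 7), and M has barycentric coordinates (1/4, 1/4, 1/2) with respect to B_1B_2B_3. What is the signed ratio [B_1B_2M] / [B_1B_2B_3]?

The signed ratio [B_1B_2M]/[B_1B_2B_3] equals the barycentric coordinate of M at vertex B_3, which is 1/2.

1/2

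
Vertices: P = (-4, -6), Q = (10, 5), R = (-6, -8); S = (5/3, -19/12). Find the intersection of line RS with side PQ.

(26/11, -1)

Barycentric coordinates of S with respect to PQR: (1/2, 5/12, 1/12).
On side PQ the R-coordinate is zero; dropping S's R-weight 1/12 and renormalizing the remaining 1/2 : 5/12 gives weights 6/11, 5/11 on P, Q.
T = (6/11)·(-4, -6) + (5/11)·(10, 5) = (26/11, -1).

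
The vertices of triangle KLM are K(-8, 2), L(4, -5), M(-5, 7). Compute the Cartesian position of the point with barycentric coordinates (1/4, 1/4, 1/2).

(-7/2, 11/4)

N = (1/4)·K + (1/4)·L + (1/2)·M.
x-coordinate: (1/4)·(-8) + (1/4)·4 + (1/2)·(-5) = -7/2.
y-coordinate: (1/4)·2 + (1/4)·(-5) + (1/2)·7 = 11/4.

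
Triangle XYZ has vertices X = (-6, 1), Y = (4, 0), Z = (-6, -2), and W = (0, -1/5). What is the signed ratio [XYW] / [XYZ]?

[XYZ] = ½·((-6)·(0−(-2)) + 4·(-2−1) + (-6)·(1−0)) = ½·(-12 − 12 − 6) = -15.
[XYW] = ½·((-6)·(0−(-1/5)) + 4·(-1/5−1) + 0·(1−0)) = ½·(-6/5 − 24/5 + 0) = -3, so the ratio is (-3)/(-15) = 1/5.

1/5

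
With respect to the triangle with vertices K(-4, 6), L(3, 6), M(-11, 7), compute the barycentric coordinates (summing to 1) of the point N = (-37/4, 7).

(-1/4, 1/4, 1)

Signed area of the reference triangle: [KLM] = ½·((-4)·(6−7) + 3·(7−6) + (-11)·(6−6)) = ½·(4 + 3 + 0) = 7/2.
[NLM] = ½·((-37/4)·(6−7) + 3·(7−7) + (-11)·(7−6)) = ½·(37/4 + 0 − 11) = -7/8, so the K-coordinate is (-7/8)/(7/2) = -1/4.
[KNM] = ½·((-4)·(7−7) + (-37/4)·(7−6) + (-11)·(6−7)) = ½·(0 − 37/4 + 11) = 7/8, so the L-coordinate is 1/4.
[KLN] = ½·((-4)·(6−7) + 3·(7−6) + (-37/4)·(6−6)) = ½·(4 + 3 + 0) = 7/2, so the M-coordinate is 1.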